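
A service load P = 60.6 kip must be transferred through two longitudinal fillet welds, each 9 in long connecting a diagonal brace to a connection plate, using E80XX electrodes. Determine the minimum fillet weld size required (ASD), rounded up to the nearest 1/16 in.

w = 1/4 in

E80XX → F_EXX = 80 ksi.
Total weld length L = 18 in.
Required throat t_e = P × Ω / (0.6 F_EXX × L) = 60.6 × 2.0 / (0.6 × 80 × 18) = 0.1403 in.
Required leg w = t_e / 0.707 = 0.1984 in → use 1/4 in.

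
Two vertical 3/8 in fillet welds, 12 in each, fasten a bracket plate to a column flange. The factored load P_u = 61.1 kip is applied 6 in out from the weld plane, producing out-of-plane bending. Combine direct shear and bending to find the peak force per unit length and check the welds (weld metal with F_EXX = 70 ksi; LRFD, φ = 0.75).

L_w = 2 × 12 = 24 in; section modulus (unit throat) S = 2 × L²/6 = 48 in².
Direct shear f_v = P/L_w = 61.1/24 = 2.546 kip/in.
Moment M = P × e = 61.1 × 6 = 366.6 kip·in; bending f_b = M/S = 7.638 kip/in.
f_max = √(f_v² + f_b²) = √(2.546² + 7.638²) = 8.051 kip/in.
φr_n = 0.75 × 0.6 × 70 × (0.707 × 0.375) = 8.351 kip/in → adequate.

f_max ≈ 8.05 kip/in; adequate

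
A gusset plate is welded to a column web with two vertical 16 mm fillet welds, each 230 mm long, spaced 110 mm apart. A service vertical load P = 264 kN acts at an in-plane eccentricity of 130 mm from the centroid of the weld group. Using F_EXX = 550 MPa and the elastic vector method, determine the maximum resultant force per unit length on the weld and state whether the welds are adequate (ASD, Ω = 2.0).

Total weld length L_w = 460 mm. Treat welds as unit-width lines.
Polar moment about centroid: J = 2[d³/12 + d(b/2)²] = 2[230³/12 + 230×55²] = 3419000 mm³.
Direct shear f_v = P/L_w = 264×10³ / 460 = 573.9 N/mm (vertical).
Torsion M = P·e = 264×10³ × 130 = 34320000 N·mm.
Critical point at (x, y) = (55, 115) from centroid. f_tx = M·y/J = 1154 N/mm; f_ty = M·x/J = 552 N/mm.
Resultant f_max = √[f_tx² + (f_v + f_ty)²] = √[1154² + (573.9 + 552)²] = 1612 N/mm.
Capacity per unit length: r_n/Ω = (1/2.0) × 0.6 × 550 × (0.707 × 16) = 1866 N/mm.
1612 ≤ 1866 → adequate.

f_max ≈ 1610 N/mm; adequate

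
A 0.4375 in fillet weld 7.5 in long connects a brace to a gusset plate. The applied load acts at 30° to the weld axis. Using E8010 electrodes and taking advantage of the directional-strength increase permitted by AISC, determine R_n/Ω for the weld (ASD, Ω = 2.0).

R_n/Ω ≈ 65.5 kips

E80XX → F_EXX = 80 ksi.
t_e = 0.707 × 0.4375 = 0.3093 in; A_we = 0.3093 × 7.5 = 2.32 in².
Directional factor: 1.0 + 0.5 sin^1.5(30°) = 1.177.
F_nw = 0.6 × 80 × 1.177 = 56.49 ksi.
R_n/Ω = (56.49 × 2.32) / 2.0 = 65.52 kips.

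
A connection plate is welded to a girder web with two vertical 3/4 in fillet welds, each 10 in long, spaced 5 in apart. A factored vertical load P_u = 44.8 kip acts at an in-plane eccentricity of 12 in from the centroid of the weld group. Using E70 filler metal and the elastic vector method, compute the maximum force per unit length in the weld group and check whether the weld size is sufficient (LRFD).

f_max ≈ 11.5 kip/in; adequate

E70XX → F_EXX = 70 ksi.
Total weld length L_w = 20 in. Treat welds as unit-width lines.
Polar moment about centroid: J = 2[d³/12 + d(b/2)²] = 2[10³/12 + 10×2.5²] = 291.7 in³.
Direct shear f_v = P/L_w = 44.8 / 20 = 2.24 kip/in (vertical).
Torsion M = P·e = 44.8 × 12 = 537.6 kip·in.
Critical point at (x, y) = (2.5, 5) from centroid. f_tx = M·y/J = 9.216 kip/in; f_ty = M·x/J = 4.608 kip/in.
Resultant f_max = √[f_tx² + (f_v + f_ty)²] = √[9.216² + (2.24 + 4.608)²] = 11.48 kip/in.
Capacity per unit length: φr_n = 0.75 × 0.6 × 70 × (0.707 × 0.75) = 16.7 kip/in.
11.48 ≤ 16.7 → adequate.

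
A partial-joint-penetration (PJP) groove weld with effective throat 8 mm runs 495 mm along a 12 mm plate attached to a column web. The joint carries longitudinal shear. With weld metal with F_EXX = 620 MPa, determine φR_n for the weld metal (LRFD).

φR_n ≈ 1100 kN

Effective throat (given) t_e = 8 mm.
A_we = 8 × 495 = 3960 mm².
F_nw = 0.6 F_EXX = 372 MPa.
φR_n = 0.75 × 372 × 3960 × 10⁻³ = 1105 kN.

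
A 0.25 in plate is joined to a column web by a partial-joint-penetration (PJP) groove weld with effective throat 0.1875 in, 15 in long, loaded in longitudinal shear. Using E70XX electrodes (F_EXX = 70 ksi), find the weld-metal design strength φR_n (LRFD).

φR_n ≈ 88.6 kip

Effective throat (given) t_e = 0.1875 in.
A_we = 0.1875 × 15 = 2.812 in².
F_nw = 0.6 F_EXX = 42 ksi.
φR_n = 0.75 × 42 × 2.812 = 88.59 kip.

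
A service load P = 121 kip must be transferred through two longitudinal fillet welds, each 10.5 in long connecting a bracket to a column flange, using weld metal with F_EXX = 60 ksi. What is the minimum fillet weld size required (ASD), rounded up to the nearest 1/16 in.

Total weld length L = 21 in.
Required throat t_e = P × Ω / (0.6 F_EXX × L) = 121 × 2.0 / (0.6 × 60 × 21) = 0.3201 in.
Required leg w = t_e / 0.707 = 0.4528 in → use 1/2 in.

w = 1/2 in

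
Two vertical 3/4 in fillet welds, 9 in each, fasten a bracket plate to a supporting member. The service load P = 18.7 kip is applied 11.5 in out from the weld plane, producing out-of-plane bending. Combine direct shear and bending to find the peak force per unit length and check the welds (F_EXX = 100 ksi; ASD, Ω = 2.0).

f_max ≈ 8.03 kip/in; adequate

L_w = 2 × 9 = 18 in; section modulus (unit throat) S = 2 × L²/6 = 27 in².
Direct shear f_v = P/L_w = 18.7/18 = 1.039 kip/in.
Moment M = P × e = 18.7 × 11.5 = 215.05 kip·in; bending f_b = M/S = 7.965 kip/in.
f_max = √(f_v² + f_b²) = √(1.039² + 7.965²) = 8.032 kip/in.
r_n/Ω = (1/2.0) × 0.6 × 100 × (0.707 × 0.75) = 15.91 kip/in → adequate.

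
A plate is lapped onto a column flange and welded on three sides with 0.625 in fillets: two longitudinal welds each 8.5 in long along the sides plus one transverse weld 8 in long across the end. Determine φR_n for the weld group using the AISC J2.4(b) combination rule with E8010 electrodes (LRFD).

E80XX → F_EXX = 80 ksi.
t_e = 0.707 × 0.625 = 0.4419 in.
R_nwl = 0.6 × 80 × 0.4419 × 17 = 360.6 kip (longitudinal, 2 welds).
R_nwt = 0.6 × 80 × 0.4419 × 8 = 169.7 kip (transverse, base value).
(i) R_nwl + R_nwt = 530.2 kip; (ii) 0.85 R_nwl + 1.5 R_nwt = 561 kip.
R_n = max = 561 kip [governs: (ii)]; φR_n = 420.8 kip.

φR_n ≈ 421 kip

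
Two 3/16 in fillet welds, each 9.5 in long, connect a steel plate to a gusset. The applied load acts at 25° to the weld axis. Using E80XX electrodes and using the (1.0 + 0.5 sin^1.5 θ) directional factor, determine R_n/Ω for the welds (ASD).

E80XX → F_EXX = 80 ksi.
t_e = 0.707 × 0.1875 = 0.1326 in; A_we = 0.1326 × 19 = 2.519 in².
Directional factor: 1.0 + 0.5 sin^1.5(25°) = 1.137.
F_nw = 0.6 × 80 × 1.137 = 54.59 ksi.
R_n/Ω = (54.59 × 2.519) / 2.0 = 68.75 kip.

R_n/Ω ≈ 68.8 kip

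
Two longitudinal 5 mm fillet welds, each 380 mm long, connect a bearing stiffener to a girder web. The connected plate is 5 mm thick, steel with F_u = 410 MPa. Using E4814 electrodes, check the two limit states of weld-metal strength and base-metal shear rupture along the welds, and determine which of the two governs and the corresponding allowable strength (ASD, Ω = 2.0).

E48XX → F_EXX = 480 MPa.
t_e = 0.707 × 5 = 3.535 mm; L = 760 mm.
Weld metal: R_n/Ω = (1/2.0) × 0.6 × 480 × 3.535 × 760 × 10⁻³ = 386.9 kN.
Base metal (shear rupture): R_n/Ω = (1/2.0) × 0.6 × 410 × 5 × 760 × 10⁻³ = 467.4 kN.
Governing: weld metal.

R_n/Ω ≈ 387 kN (weld metal governs)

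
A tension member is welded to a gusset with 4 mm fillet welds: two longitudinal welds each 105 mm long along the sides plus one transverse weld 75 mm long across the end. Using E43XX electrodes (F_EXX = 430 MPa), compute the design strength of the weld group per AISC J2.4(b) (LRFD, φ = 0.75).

t_e = 0.707 × 4 = 2.828 mm.
R_nwl = 0.6 × 430 × 2.828 × 210 × 10⁻³ = 153.2 kN (longitudinal, 2 welds).
R_nwt = 0.6 × 430 × 2.828 × 75 × 10⁻³ = 54.72 kN (transverse, base value).
(i) R_nwl + R_nwt = 207.9 kN; (ii) 0.85 R_nwl + 1.5 R_nwt = 212.3 kN.
R_n = max = 212.3 kN [governs: (ii)]; φR_n = 159.2 kN.

φR_n ≈ 159 kN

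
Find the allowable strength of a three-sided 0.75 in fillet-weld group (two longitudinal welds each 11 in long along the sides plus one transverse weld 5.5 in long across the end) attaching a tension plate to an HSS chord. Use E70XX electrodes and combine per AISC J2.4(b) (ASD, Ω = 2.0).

R_n/Ω ≈ 306 kips

E70XX → F_EXX = 70 ksi.
t_e = 0.707 × 0.75 = 0.5302 in.
R_nwl = 0.6 × 70 × 0.5302 × 22 = 490 kips (longitudinal, 2 welds).
R_nwt = 0.6 × 70 × 0.5302 × 5.5 = 122.5 kips (transverse, base value).
(i) R_nwl + R_nwt = 612.4 kips; (ii) 0.85 R_nwl + 1.5 R_nwt = 600.2 kips.
R_n = max = 612.4 kips [governs: (i)]; R_n/Ω = 306.2 kips.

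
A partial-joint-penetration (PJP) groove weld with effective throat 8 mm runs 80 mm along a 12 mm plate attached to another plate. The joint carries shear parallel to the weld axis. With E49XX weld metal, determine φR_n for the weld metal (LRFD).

E49XX → F_EXX = 490 MPa.
Effective throat (given) t_e = 8 mm.
A_we = 8 × 80 = 640 mm².
F_nw = 0.6 F_EXX = 294 MPa.
φR_n = 0.75 × 294 × 640 × 10⁻³ = 141.1 kN.

φR_n ≈ 141 kN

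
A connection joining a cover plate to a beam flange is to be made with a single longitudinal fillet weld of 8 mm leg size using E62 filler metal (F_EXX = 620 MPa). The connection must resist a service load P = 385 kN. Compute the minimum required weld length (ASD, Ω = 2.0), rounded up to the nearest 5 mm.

L = 370 mm

Throat t_e = 0.707 × 8 = 5.656 mm.
r_n/Ω = (0.6 × 620 × 5.656) / 2.0 = 1052 N/mm = 1.052 kN/mm.
L_req = P / (r_n/Ω) = 385 / 1.052 = 366 mm total.
Round up → use L = 370 mm.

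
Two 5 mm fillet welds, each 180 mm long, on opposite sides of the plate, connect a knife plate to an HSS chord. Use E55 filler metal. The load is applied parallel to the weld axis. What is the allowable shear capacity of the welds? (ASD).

E55XX → F_EXX = 550 MPa.
Effective throat t_e = 0.707 × 5 = 3.535 mm.
Total length L = 360 mm; A_we = 3.535 × 360 = 1273 mm².
F_nw = 0.6 F_EXX = 0.6 × 550 = 330 MPa.
R_n = 330 × 1273 × 10⁻³ = 420 kN; R_n/Ω = 420/2.0 = 210 kN.

R_n/Ω ≈ 210 kN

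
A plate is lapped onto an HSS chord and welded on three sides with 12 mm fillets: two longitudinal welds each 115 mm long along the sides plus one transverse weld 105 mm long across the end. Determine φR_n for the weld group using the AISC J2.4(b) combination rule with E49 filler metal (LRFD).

φR_n ≈ 660 kN

E49XX → F_EXX = 490 MPa.
t_e = 0.707 × 12 = 8.484 mm.
R_nwl = 0.6 × 490 × 8.484 × 230 × 10⁻³ = 573.7 kN (longitudinal, 2 welds).
R_nwt = 0.6 × 490 × 8.484 × 105 × 10⁻³ = 261.9 kN (transverse, base value).
(i) R_nwl + R_nwt = 835.6 kN; (ii) 0.85 R_nwl + 1.5 R_nwt = 880.5 kN.
R_n = max = 880.5 kN [governs: (ii)]; φR_n = 660.4 kN.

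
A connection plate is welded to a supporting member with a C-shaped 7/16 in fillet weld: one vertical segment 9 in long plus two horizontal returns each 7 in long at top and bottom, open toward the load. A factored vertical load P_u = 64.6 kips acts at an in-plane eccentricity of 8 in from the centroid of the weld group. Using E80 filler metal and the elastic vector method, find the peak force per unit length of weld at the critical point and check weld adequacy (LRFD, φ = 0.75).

f_max ≈ 9.57 kip/in; adequate

E80XX → F_EXX = 80 ksi.
Total weld length L_w = 23 in. Treat welds as unit-width lines.
Centroid: x̄ = 2×7×3.5 / 23 = 2.13 in from the vertical weld.
Polar moment about centroid: J = I_x + I_y = [9³/12 + 2×7×4.5²] + [9×2.13² + 2(7³/12 + 7×1.37²)] = 468.5 in³.
Direct shear f_v = P/L_w = 64.6 / 23 = 2.809 kip/in (vertical).
Torsion M = P·e = 64.6 × 8 = 516.8 kip·in.
Critical point at (x, y) = (4.87, 4.5) from centroid. f_tx = M·y/J = 4.964 kip/in; f_ty = M·x/J = 5.371 kip/in.
Resultant f_max = √[f_tx² + (f_v + f_ty)²] = √[4.964² + (2.809 + 5.371)²] = 9.568 kip/in.
Capacity per unit length: φr_n = 0.75 × 0.6 × 80 × (0.707 × 0.4375) = 11.14 kip/in.
9.568 ≤ 11.14 → adequate.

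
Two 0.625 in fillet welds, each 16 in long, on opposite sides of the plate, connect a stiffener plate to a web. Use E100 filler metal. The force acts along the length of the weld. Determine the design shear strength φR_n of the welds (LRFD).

φR_n ≈ 636 kips

E100XX → F_EXX = 100 ksi.
Effective throat t_e = 0.707 × 0.625 = 0.4419 in.
Total length L = 32 in; A_we = 0.4419 × 32 = 14.14 in².
F_nw = 0.6 F_EXX = 0.6 × 100 = 60 ksi.
φR_n = 0.75 × 60 × 14.14 = 636.3 kips.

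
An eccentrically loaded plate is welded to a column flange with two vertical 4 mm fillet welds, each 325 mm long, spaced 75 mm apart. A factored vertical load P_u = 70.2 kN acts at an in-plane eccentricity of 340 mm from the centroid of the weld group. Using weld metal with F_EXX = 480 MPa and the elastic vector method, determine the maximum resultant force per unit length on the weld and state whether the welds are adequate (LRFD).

f_max ≈ 633 N/mm; NOT adequate

Total weld length L_w = 650 mm. Treat welds as unit-width lines.
Polar moment about centroid: J = 2[d³/12 + d(b/2)²] = 2[325³/12 + 325×37.5²] = 6635000 mm³.
Direct shear f_v = P/L_w = 70.2×10³ / 650 = 108 N/mm (vertical).
Torsion M = P·e = 70.2×10³ × 340 = 23868000 N·mm.
Critical point at (x, y) = (37.5, 162.5) from centroid. f_tx = M·y/J = 584.5 N/mm; f_ty = M·x/J = 134.9 N/mm.
Resultant f_max = √[f_tx² + (f_v + f_ty)²] = √[584.5² + (108 + 134.9)²] = 633 N/mm.
Capacity per unit length: φr_n = 0.75 × 0.6 × 480 × (0.707 × 4) = 610.8 N/mm.
633 > 610.8 → NOT adequate.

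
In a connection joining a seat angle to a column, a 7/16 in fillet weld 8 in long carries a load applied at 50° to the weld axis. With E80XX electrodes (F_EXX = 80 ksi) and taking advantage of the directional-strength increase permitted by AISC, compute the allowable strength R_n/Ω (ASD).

t_e = 0.707 × 0.4375 = 0.3093 in; A_we = 0.3093 × 8 = 2.474 in².
Directional factor: 1.0 + 0.5 sin^1.5(50°) = 1.335.
F_nw = 0.6 × 80 × 1.335 = 64.09 ksi.
R_n/Ω = (64.09 × 2.474) / 2.0 = 79.3 kip.

R_n/Ω ≈ 79.3 kip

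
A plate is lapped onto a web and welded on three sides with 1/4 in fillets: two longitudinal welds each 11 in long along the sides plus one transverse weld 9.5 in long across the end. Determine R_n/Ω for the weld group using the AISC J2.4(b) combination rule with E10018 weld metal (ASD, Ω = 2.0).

E100XX → F_EXX = 100 ksi.
t_e = 0.707 × 0.25 = 0.1767 in.
R_nwl = 0.6 × 100 × 0.1767 × 22 = 233.3 kip (longitudinal, 2 welds).
R_nwt = 0.6 × 100 × 0.1767 × 9.5 = 100.7 kip (transverse, base value).
(i) R_nwl + R_nwt = 334.1 kip; (ii) 0.85 R_nwl + 1.5 R_nwt = 349.4 kip.
R_n = max = 349.4 kip [governs: (ii)]; R_n/Ω = 174.7 kip.

R_n/Ω ≈ 175 kip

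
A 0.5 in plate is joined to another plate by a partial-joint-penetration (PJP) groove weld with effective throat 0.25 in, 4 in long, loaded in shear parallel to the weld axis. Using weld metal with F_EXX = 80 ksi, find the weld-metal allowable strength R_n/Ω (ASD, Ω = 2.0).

R_n/Ω ≈ 24 kip

Effective throat (given) t_e = 0.25 in.
A_we = 0.25 × 4 = 1 in².
F_nw = 0.6 F_EXX = 48 ksi.
R_n/Ω = (48 × 1) / 2.0 = 24 kip.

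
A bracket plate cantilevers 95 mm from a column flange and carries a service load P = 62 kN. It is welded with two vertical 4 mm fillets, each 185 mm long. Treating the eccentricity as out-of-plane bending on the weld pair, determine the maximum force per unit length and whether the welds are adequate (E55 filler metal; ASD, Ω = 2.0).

E55XX → F_EXX = 550 MPa.
L_w = 2 × 185 = 370 mm; section modulus (unit throat) S = 2 × L²/6 = 11410 mm².
Direct shear f_v = P/L_w = 62×10³/370 = 167.6 N/mm.
Moment M = P × e = 62×10³ × 95 = 5890000 N·mm; bending f_b = M/S = 516.3 N/mm.
f_max = √(f_v² + f_b²) = √(167.6² + 516.3²) = 542.8 N/mm.
r_n/Ω = (1/2.0) × 0.6 × 550 × (0.707 × 4) = 466.6 N/mm → NOT adequate.

f_max ≈ 543 N/mm; NOT adequate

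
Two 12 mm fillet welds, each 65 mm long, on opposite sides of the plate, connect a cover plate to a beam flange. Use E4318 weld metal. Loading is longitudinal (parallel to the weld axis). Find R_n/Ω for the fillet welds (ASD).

R_n/Ω ≈ 142 kN

E43XX → F_EXX = 430 MPa.
Effective throat t_e = 0.707 × 12 = 8.484 mm.
Total length L = 130 mm; A_we = 8.484 × 130 = 1103 mm².
F_nw = 0.6 F_EXX = 0.6 × 430 = 258 MPa.
R_n = 258 × 1103 × 10⁻³ = 284.6 kN; R_n/Ω = 284.6/2.0 = 142.3 kN.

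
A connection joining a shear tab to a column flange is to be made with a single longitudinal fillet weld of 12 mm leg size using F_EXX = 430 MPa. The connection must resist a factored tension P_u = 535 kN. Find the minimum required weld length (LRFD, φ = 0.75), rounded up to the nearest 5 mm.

Throat t_e = 0.707 × 12 = 8.484 mm.
φr_n = 0.75 × 0.6 × 430 × 8.484 × 10⁻³ = 1.642 kN/mm.
L_req = P_u / φr_n = 535 / 1.642 = 325.9 mm total.
Round up → use L = 330 mm.

L = 330 mm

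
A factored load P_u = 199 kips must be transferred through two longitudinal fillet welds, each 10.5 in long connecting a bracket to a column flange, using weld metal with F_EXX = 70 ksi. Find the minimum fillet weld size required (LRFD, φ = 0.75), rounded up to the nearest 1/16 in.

Total weld length L = 21 in.
Required throat t_e = P_u / (φ × 0.6 F_EXX × L) = 199 / (0.75 × 0.6 × 70 × 21) = 0.3008 in.
Required leg w = t_e / 0.707 = 0.4255 in → use 7/16 in.

w = 7/16 in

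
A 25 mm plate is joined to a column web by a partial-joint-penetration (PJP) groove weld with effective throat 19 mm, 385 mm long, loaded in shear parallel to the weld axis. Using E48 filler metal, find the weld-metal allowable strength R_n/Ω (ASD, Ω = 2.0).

E48XX → F_EXX = 480 MPa.
Effective throat (given) t_e = 19 mm.
A_we = 19 × 385 = 7315 mm².
F_nw = 0.6 F_EXX = 288 MPa.
R_n/Ω = (288 × 7315) / 2.0 × 10⁻³ = 1053 kN.

R_n/Ω ≈ 1050 kN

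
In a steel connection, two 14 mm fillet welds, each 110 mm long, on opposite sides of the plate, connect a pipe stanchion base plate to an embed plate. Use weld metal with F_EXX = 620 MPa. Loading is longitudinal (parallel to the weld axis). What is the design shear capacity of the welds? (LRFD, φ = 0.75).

Effective throat t_e = 0.707 × 14 = 9.898 mm.
Total length L = 220 mm; A_we = 9.898 × 220 = 2178 mm².
F_nw = 0.6 F_EXX = 0.6 × 620 = 372 MPa.
φR_n = 0.75 × 372 × 2178 × 10⁻³ = 607.5 kN.

φR_n ≈ 608 kN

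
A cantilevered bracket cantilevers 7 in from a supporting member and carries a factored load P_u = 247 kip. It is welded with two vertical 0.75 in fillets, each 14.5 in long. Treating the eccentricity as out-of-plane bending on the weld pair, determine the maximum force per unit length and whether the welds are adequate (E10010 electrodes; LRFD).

E100XX → F_EXX = 100 ksi.
L_w = 2 × 14.5 = 29 in; section modulus (unit throat) S = 2 × L²/6 = 70.08 in².
Direct shear f_v = P/L_w = 247/29 = 8.517 kip/in.
Moment M = P × e = 247 × 7 = 1729 kip·in; bending f_b = M/S = 24.67 kip/in.
f_max = √(f_v² + f_b²) = √(8.517² + 24.67²) = 26.1 kip/in.
φr_n = 0.75 × 0.6 × 100 × (0.707 × 0.75) = 23.86 kip/in → NOT adequate.

f_max ≈ 26.1 kip/in; NOT adequate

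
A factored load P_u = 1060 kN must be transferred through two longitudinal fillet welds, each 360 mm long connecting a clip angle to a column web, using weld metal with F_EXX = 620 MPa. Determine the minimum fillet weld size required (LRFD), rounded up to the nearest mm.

w = 8 mm

Total weld length L = 720 mm.
Required throat t_e = P_u / (φ × 0.6 F_EXX × L) = 1060 / (0.75 × 0.6 × 620 × 720 × 10⁻³) = 5.277 mm.
Required leg w = t_e / 0.707 = 7.464 mm → use 8 mm.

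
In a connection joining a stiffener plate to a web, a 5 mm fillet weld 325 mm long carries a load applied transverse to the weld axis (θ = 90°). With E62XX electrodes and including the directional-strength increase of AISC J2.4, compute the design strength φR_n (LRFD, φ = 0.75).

φR_n ≈ 481 kN

E62XX → F_EXX = 620 MPa.
t_e = 0.707 × 5 = 3.535 mm; A_we = 3.535 × 325 = 1149 mm².
Directional factor: 1.0 + 0.5 sin^1.5(90°) = 1.5.
F_nw = 0.6 × 620 × 1.5 = 558 MPa.
φR_n = 0.75 × 558 × 1149 × 10⁻³ = 480.8 kN.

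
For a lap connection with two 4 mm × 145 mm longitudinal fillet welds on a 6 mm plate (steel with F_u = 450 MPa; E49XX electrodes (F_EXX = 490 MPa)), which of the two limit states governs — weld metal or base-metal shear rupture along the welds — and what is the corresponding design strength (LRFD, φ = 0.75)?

φR_n ≈ 181 kN (weld metal governs)

t_e = 0.707 × 4 = 2.828 mm; L = 290 mm.
Weld metal: φR_n = 0.75 × 0.6 × 490 × 2.828 × 290 × 10⁻³ = 180.8 kN.
Base metal (shear rupture): φR_n = 0.75 × 0.6 × 450 × 6 × 290 × 10⁻³ = 352.4 kN.
Governing: weld metal.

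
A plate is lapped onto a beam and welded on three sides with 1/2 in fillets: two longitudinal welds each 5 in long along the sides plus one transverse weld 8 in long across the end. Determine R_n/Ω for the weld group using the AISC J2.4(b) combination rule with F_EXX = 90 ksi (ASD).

t_e = 0.707 × 0.5 = 0.3535 in.
R_nwl = 0.6 × 90 × 0.3535 × 10 = 190.9 kips (longitudinal, 2 welds).
R_nwt = 0.6 × 90 × 0.3535 × 8 = 152.7 kips (transverse, base value).
(i) R_nwl + R_nwt = 343.6 kips; (ii) 0.85 R_nwl + 1.5 R_nwt = 391.3 kips.
R_n = max = 391.3 kips [governs: (ii)]; R_n/Ω = 195.7 kips.

R_n/Ω ≈ 196 kips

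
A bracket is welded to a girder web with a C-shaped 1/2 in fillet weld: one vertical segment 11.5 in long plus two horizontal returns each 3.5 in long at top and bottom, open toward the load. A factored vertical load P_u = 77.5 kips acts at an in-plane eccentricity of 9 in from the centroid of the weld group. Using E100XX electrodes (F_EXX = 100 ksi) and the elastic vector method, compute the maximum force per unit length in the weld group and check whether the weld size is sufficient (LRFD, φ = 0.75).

f_max ≈ 14.2 kip/in; adequate

Total weld length L_w = 18.5 in. Treat welds as unit-width lines.
Centroid: x̄ = 2×3.5×1.75 / 18.5 = 0.6622 in from the vertical weld.
Polar moment about centroid: J = I_x + I_y = [11.5³/12 + 2×3.5×5.75²] + [11.5×0.6622² + 2(3.5³/12 + 3.5×1.088²)] = 378.6 in³.
Direct shear f_v = P/L_w = 77.5 / 18.5 = 4.189 kip/in (vertical).
Torsion M = P·e = 77.5 × 9 = 697.5 kip·in.
Critical point at (x, y) = (2.838, 5.75) from centroid. f_tx = M·y/J = 10.59 kip/in; f_ty = M·x/J = 5.228 kip/in.
Resultant f_max = √[f_tx² + (f_v + f_ty)²] = √[10.59² + (4.189 + 5.228)²] = 14.17 kip/in.
Capacity per unit length: φr_n = 0.75 × 0.6 × 100 × (0.707 × 0.5) = 15.91 kip/in.
14.17 ≤ 15.91 → adequate.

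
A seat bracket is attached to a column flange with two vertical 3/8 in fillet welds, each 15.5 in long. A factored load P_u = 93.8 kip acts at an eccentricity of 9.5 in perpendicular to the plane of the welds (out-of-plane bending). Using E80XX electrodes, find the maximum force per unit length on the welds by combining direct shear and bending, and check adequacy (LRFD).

f_max ≈ 11.5 kip/in; NOT adequate

E80XX → F_EXX = 80 ksi.
L_w = 2 × 15.5 = 31 in; section modulus (unit throat) S = 2 × L²/6 = 80.08 in².
Direct shear f_v = P/L_w = 93.8/31 = 3.026 kip/in.
Moment M = P × e = 93.8 × 9.5 = 891.1 kip·in; bending f_b = M/S = 11.13 kip/in.
f_max = √(f_v² + f_b²) = √(3.026² + 11.13²) = 11.53 kip/in.
φr_n = 0.75 × 0.6 × 80 × (0.707 × 0.375) = 9.544 kip/in → NOT adequate.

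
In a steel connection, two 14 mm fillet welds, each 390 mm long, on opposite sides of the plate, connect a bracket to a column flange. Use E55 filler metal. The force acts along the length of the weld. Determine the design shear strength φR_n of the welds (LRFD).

φR_n ≈ 1910 kN

E55XX → F_EXX = 550 MPa.
Effective throat t_e = 0.707 × 14 = 9.898 mm.
Total length L = 780 mm; A_we = 9.898 × 780 = 7720 mm².
F_nw = 0.6 F_EXX = 0.6 × 550 = 330 MPa.
φR_n = 0.75 × 330 × 7720 × 10⁻³ = 1911 kN.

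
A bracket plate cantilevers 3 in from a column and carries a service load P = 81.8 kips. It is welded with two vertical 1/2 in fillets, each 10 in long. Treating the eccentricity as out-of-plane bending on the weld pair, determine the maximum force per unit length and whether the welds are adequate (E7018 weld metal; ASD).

f_max ≈ 8.42 kip/in; NOT adequate

E70XX → F_EXX = 70 ksi.
L_w = 2 × 10 = 20 in; section modulus (unit throat) S = 2 × L²/6 = 33.33 in².
Direct shear f_v = P/L_w = 81.8/20 = 4.09 kip/in.
Moment M = P × e = 81.8 × 3 = 245.4 kip·in; bending f_b = M/S = 7.362 kip/in.
f_max = √(f_v² + f_b²) = √(4.09² + 7.362²) = 8.422 kip/in.
r_n/Ω = (1/2.0) × 0.6 × 70 × (0.707 × 0.5) = 7.423 kip/in → NOT adequate.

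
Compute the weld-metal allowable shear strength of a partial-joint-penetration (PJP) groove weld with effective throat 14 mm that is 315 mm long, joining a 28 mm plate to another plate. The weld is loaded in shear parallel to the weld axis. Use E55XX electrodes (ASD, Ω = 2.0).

E55XX → F_EXX = 550 MPa.
Effective throat (given) t_e = 14 mm.
A_we = 14 × 315 = 4410 mm².
F_nw = 0.6 F_EXX = 330 MPa.
R_n/Ω = (330 × 4410) / 2.0 × 10⁻³ = 727.6 kN.

R_n/Ω ≈ 728 kN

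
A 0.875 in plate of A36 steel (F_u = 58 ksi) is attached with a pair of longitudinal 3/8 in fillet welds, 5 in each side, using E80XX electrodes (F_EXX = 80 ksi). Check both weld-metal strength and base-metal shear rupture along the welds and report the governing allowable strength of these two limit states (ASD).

R_n/Ω ≈ 63.6 kips (weld metal governs)

t_e = 0.707 × 0.375 = 0.2651 in; L = 10 in.
Weld metal: R_n/Ω = (1/2.0) × 0.6 × 80 × 0.2651 × 10 = 63.63 kips.
Base metal (shear rupture): R_n/Ω = (1/2.0) × 0.6 × 58 × 0.875 × 10 = 152.2 kips.
Governing: weld metal.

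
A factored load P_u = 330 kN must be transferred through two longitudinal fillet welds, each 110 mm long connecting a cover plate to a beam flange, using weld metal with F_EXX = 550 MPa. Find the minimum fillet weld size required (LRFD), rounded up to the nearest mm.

Total weld length L = 220 mm.
Required throat t_e = P_u / (φ × 0.6 F_EXX × L) = 330 / (0.75 × 0.6 × 550 × 220 × 10⁻³) = 6.061 mm.
Required leg w = t_e / 0.707 = 8.572 mm → use 9 mm.

w = 9 mm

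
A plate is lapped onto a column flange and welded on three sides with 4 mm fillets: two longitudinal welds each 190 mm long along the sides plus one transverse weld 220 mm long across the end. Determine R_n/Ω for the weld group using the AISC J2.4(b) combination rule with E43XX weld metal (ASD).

E43XX → F_EXX = 430 MPa.
t_e = 0.707 × 4 = 2.828 mm.
R_nwl = 0.6 × 430 × 2.828 × 380 × 10⁻³ = 277.3 kN (longitudinal, 2 welds).
R_nwt = 0.6 × 430 × 2.828 × 220 × 10⁻³ = 160.5 kN (transverse, base value).
(i) R_nwl + R_nwt = 437.8 kN; (ii) 0.85 R_nwl + 1.5 R_nwt = 476.4 kN.
R_n = max = 476.4 kN [governs: (ii)]; R_n/Ω = 238.2 kN.

R_n/Ω ≈ 238 kN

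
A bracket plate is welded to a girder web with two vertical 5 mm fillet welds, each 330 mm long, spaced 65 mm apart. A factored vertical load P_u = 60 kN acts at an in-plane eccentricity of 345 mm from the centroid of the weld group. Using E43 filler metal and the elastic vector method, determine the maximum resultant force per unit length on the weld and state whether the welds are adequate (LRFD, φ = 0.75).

E43XX → F_EXX = 430 MPa.
Total weld length L_w = 660 mm. Treat welds as unit-width lines.
Polar moment about centroid: J = 2[d³/12 + d(b/2)²] = 2[330³/12 + 330×32.5²] = 6687000 mm³.
Direct shear f_v = P/L_w = 60×10³ / 660 = 90.91 N/mm (vertical).
Torsion M = P·e = 60×10³ × 345 = 20700000 N·mm.
Critical point at (x, y) = (32.5, 165) from centroid. f_tx = M·y/J = 510.8 N/mm; f_ty = M·x/J = 100.6 N/mm.
Resultant f_max = √[f_tx² + (f_v + f_ty)²] = √[510.8² + (90.91 + 100.6)²] = 545.5 N/mm.
Capacity per unit length: φr_n = 0.75 × 0.6 × 430 × (0.707 × 5) = 684 N/mm.
545.5 ≤ 684 → adequate.

f_max ≈ 546 N/mm; adequate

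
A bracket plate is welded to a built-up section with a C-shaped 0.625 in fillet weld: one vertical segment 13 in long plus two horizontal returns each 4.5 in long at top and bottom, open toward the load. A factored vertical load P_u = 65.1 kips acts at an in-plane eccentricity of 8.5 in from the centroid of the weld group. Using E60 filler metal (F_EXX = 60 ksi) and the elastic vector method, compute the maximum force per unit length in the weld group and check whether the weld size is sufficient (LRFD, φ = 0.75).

f_max ≈ 8.61 kip/in; adequate

Total weld length L_w = 22 in. Treat welds as unit-width lines.
Centroid: x̄ = 2×4.5×2.25 / 22 = 0.9205 in from the vertical weld.
Polar moment about centroid: J = I_x + I_y = [13³/12 + 2×4.5×6.5²] + [13×0.9205² + 2(4.5³/12 + 4.5×1.33²)] = 605.4 in³.
Direct shear f_v = P/L_w = 65.1 / 22 = 2.959 kip/in (vertical).
Torsion M = P·e = 65.1 × 8.5 = 553.35 kip·in.
Critical point at (x, y) = (3.58, 6.5) from centroid. f_tx = M·y/J = 5.941 kip/in; f_ty = M·x/J = 3.272 kip/in.
Resultant f_max = √[f_tx² + (f_v + f_ty)²] = √[5.941² + (2.959 + 3.272)²] = 8.609 kip/in.
Capacity per unit length: φr_n = 0.75 × 0.6 × 60 × (0.707 × 0.625) = 11.93 kip/in.
8.609 ≤ 11.93 → adequate.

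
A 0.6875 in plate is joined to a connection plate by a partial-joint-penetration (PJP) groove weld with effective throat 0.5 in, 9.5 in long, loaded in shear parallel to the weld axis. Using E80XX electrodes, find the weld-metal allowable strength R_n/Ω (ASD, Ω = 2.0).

R_n/Ω ≈ 114 kips

E80XX → F_EXX = 80 ksi.
Effective throat (given) t_e = 0.5 in.
A_we = 0.5 × 9.5 = 4.75 in².
F_nw = 0.6 F_EXX = 48 ksi.
R_n/Ω = (48 × 4.75) / 2.0 = 114 kips.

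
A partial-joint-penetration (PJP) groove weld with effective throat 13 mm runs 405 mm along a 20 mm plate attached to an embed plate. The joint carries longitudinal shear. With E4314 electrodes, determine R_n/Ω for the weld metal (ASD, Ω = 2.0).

E43XX → F_EXX = 430 MPa.
Effective throat (given) t_e = 13 mm.
A_we = 13 × 405 = 5265 mm².
F_nw = 0.6 F_EXX = 258 MPa.
R_n/Ω = (258 × 5265) / 2.0 × 10⁻³ = 679.2 kN.

R_n/Ω ≈ 679 kN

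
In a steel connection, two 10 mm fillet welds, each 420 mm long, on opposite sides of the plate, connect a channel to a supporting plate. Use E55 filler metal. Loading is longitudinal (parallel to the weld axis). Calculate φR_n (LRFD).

E55XX → F_EXX = 550 MPa.
Effective throat t_e = 0.707 × 10 = 7.07 mm.
Total length L = 840 mm; A_we = 7.07 × 840 = 5939 mm².
F_nw = 0.6 F_EXX = 0.6 × 550 = 330 MPa.
φR_n = 0.75 × 330 × 5939 × 10⁻³ = 1470 kN.

φR_n ≈ 1470 kN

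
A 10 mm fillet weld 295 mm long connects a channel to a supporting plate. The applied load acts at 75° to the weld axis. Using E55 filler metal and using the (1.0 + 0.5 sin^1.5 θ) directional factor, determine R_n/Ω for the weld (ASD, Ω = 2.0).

E55XX → F_EXX = 550 MPa.
t_e = 0.707 × 10 = 7.07 mm; A_we = 7.07 × 295 = 2086 mm².
Directional factor: 1.0 + 0.5 sin^1.5(75°) = 1.475.
F_nw = 0.6 × 550 × 1.475 = 486.6 MPa.
R_n/Ω = (486.6 × 2086) / 2.0 × 10⁻³ = 507.5 kN.

R_n/Ω ≈ 507 kN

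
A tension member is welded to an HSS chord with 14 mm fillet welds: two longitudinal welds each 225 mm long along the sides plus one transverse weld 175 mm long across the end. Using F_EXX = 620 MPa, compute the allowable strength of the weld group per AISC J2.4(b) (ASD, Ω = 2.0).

R_n/Ω ≈ 1190 kN

t_e = 0.707 × 14 = 9.898 mm.
R_nwl = 0.6 × 620 × 9.898 × 450 × 10⁻³ = 1657 kN (longitudinal, 2 welds).
R_nwt = 0.6 × 620 × 9.898 × 175 × 10⁻³ = 644.4 kN (transverse, base value).
(i) R_nwl + R_nwt = 2301 kN; (ii) 0.85 R_nwl + 1.5 R_nwt = 2375 kN.
R_n = max = 2375 kN [governs: (ii)]; R_n/Ω = 1187 kN.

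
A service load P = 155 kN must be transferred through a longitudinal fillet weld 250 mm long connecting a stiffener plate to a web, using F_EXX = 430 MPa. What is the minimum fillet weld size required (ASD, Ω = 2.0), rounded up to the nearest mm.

w = 7 mm

Total weld length L = 250 mm.
Required throat t_e = P × Ω / (0.6 F_EXX × L) = 155 × 2.0 / (0.6 × 430 × 250 × 10⁻³) = 4.806 mm.
Required leg w = t_e / 0.707 = 6.798 mm → use 7 mm.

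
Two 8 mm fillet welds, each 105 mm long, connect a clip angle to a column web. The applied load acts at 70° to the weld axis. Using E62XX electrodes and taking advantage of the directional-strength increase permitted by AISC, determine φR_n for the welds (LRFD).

φR_n ≈ 482 kN

E62XX → F_EXX = 620 MPa.
t_e = 0.707 × 8 = 5.656 mm; A_we = 5.656 × 210 = 1188 mm².
Directional factor: 1.0 + 0.5 sin^1.5(70°) = 1.455.
F_nw = 0.6 × 620 × 1.455 = 541.4 MPa.
φR_n = 0.75 × 541.4 × 1188 × 10⁻³ = 482.3 kN.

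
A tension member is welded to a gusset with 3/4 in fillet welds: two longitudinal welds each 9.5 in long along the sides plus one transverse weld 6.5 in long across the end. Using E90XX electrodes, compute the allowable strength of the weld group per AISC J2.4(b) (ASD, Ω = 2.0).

E90XX → F_EXX = 90 ksi.
t_e = 0.707 × 0.75 = 0.5302 in.
R_nwl = 0.6 × 90 × 0.5302 × 19 = 544 kip (longitudinal, 2 welds).
R_nwt = 0.6 × 90 × 0.5302 × 6.5 = 186.1 kip (transverse, base value).
(i) R_nwl + R_nwt = 730.2 kip; (ii) 0.85 R_nwl + 1.5 R_nwt = 741.6 kip.
R_n = max = 741.6 kip [governs: (ii)]; R_n/Ω = 370.8 kip.

R_n/Ω ≈ 371 kip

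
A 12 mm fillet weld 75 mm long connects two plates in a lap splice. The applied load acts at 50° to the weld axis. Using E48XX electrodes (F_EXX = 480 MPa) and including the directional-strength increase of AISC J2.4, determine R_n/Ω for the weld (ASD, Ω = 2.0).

t_e = 0.707 × 12 = 8.484 mm; A_we = 8.484 × 75 = 636.3 mm².
Directional factor: 1.0 + 0.5 sin^1.5(50°) = 1.335.
F_nw = 0.6 × 480 × 1.335 = 384.5 MPa.
R_n/Ω = (384.5 × 636.3) / 2.0 × 10⁻³ = 122.3 kN.

R_n/Ω ≈ 122 kN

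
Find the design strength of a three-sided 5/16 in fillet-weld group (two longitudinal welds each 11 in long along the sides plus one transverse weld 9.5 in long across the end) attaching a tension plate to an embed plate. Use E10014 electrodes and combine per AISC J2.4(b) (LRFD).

φR_n ≈ 328 kips

E100XX → F_EXX = 100 ksi.
t_e = 0.707 × 0.3125 = 0.2209 in.
R_nwl = 0.6 × 100 × 0.2209 × 22 = 291.6 kips (longitudinal, 2 welds).
R_nwt = 0.6 × 100 × 0.2209 × 9.5 = 125.9 kips (transverse, base value).
(i) R_nwl + R_nwt = 417.6 kips; (ii) 0.85 R_nwl + 1.5 R_nwt = 436.8 kips.
R_n = max = 436.8 kips [governs: (ii)]; φR_n = 327.6 kips.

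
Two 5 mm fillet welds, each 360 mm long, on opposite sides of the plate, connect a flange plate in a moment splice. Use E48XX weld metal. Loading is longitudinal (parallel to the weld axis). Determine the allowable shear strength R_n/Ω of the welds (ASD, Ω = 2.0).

E48XX → F_EXX = 480 MPa.
Effective throat t_e = 0.707 × 5 = 3.535 mm.
Total length L = 720 mm; A_we = 3.535 × 720 = 2545 mm².
F_nw = 0.6 F_EXX = 0.6 × 480 = 288 MPa.
R_n = 288 × 2545 × 10⁻³ = 733 kN; R_n/Ω = 733/2.0 = 366.5 kN.

R_n/Ω ≈ 367 kN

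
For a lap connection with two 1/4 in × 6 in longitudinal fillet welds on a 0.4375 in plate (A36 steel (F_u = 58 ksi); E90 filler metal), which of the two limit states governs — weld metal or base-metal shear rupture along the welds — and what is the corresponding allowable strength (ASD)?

E90XX → F_EXX = 90 ksi.
t_e = 0.707 × 0.25 = 0.1767 in; L = 12 in.
Weld metal: R_n/Ω = (1/2.0) × 0.6 × 90 × 0.1767 × 12 = 57.27 kips.
Base metal (shear rupture): R_n/Ω = (1/2.0) × 0.6 × 58 × 0.4375 × 12 = 91.35 kips.
Governing: weld metal.

R_n/Ω ≈ 57.3 kips (weld metal governs)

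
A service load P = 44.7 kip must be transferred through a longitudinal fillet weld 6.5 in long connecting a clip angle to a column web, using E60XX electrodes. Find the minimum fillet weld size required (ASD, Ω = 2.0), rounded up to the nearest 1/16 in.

w = 9/16 in

E60XX → F_EXX = 60 ksi.
Total weld length L = 6.5 in.
Required throat t_e = P × Ω / (0.6 F_EXX × L) = 44.7 × 2.0 / (0.6 × 60 × 6.5) = 0.3821 in.
Required leg w = t_e / 0.707 = 0.5404 in → use 9/16 in.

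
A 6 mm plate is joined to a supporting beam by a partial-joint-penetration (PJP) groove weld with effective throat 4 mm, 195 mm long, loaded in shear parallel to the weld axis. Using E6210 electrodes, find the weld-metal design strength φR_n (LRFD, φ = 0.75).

φR_n ≈ 218 kN

E62XX → F_EXX = 620 MPa.
Effective throat (given) t_e = 4 mm.
A_we = 4 × 195 = 780 mm².
F_nw = 0.6 F_EXX = 372 MPa.
φR_n = 0.75 × 372 × 780 × 10⁻³ = 217.6 kN.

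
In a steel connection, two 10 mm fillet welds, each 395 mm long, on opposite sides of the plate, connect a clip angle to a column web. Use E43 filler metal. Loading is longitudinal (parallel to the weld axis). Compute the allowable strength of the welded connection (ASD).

R_n/Ω ≈ 721 kN

E43XX → F_EXX = 430 MPa.
Effective throat t_e = 0.707 × 10 = 7.07 mm.
Total length L = 790 mm; A_we = 7.07 × 790 = 5585 mm².
F_nw = 0.6 F_EXX = 0.6 × 430 = 258 MPa.
R_n = 258 × 5585 × 10⁻³ = 1441 kN; R_n/Ω = 1441/2.0 = 720.5 kN.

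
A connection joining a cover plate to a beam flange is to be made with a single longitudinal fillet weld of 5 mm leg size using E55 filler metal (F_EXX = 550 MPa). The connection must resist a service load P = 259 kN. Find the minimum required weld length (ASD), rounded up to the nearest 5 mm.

L = 445 mm

Throat t_e = 0.707 × 5 = 3.535 mm.
r_n/Ω = (0.6 × 550 × 3.535) / 2.0 = 583.3 N/mm = 0.5833 kN/mm.
L_req = P / (r_n/Ω) = 259 / 0.5833 = 444 mm total.
Round up → use L = 445 mm.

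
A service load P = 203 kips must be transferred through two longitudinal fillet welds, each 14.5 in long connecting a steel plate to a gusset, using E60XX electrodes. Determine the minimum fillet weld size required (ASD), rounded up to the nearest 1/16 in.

w = 9/16 in

E60XX → F_EXX = 60 ksi.
Total weld length L = 29 in.
Required throat t_e = P × Ω / (0.6 F_EXX × L) = 203 × 2.0 / (0.6 × 60 × 29) = 0.3889 in.
Required leg w = t_e / 0.707 = 0.5501 in → use 9/16 in.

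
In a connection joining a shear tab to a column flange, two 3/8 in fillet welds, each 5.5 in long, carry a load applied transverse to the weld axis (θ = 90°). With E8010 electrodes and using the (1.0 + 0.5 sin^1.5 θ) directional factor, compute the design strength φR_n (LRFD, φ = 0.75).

φR_n ≈ 157 kip

E80XX → F_EXX = 80 ksi.
t_e = 0.707 × 0.375 = 0.2651 in; A_we = 0.2651 × 11 = 2.916 in².
Directional factor: 1.0 + 0.5 sin^1.5(90°) = 1.5.
F_nw = 0.6 × 80 × 1.5 = 72 ksi.
φR_n = 0.75 × 72 × 2.916 = 157.5 kip.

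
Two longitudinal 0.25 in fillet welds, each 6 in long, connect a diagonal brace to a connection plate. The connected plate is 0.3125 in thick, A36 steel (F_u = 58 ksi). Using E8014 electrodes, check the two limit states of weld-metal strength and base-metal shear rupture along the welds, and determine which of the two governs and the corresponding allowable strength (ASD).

E80XX → F_EXX = 80 ksi.
t_e = 0.707 × 0.25 = 0.1767 in; L = 12 in.
Weld metal: R_n/Ω = (1/2.0) × 0.6 × 80 × 0.1767 × 12 = 50.9 kips.
Base metal (shear rupture): R_n/Ω = (1/2.0) × 0.6 × 58 × 0.3125 × 12 = 65.25 kips.
Governing: weld metal.

R_n/Ω ≈ 50.9 kips (weld metal governs)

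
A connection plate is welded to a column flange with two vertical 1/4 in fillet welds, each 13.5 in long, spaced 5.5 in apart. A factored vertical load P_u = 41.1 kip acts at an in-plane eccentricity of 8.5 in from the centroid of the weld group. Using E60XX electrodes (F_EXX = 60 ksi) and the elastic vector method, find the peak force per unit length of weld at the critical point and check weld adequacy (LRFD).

f_max ≈ 4.93 kip/in; NOT adequate

Total weld length L_w = 27 in. Treat welds as unit-width lines.
Polar moment about centroid: J = 2[d³/12 + d(b/2)²] = 2[13.5³/12 + 13.5×2.75²] = 614.2 in³.
Direct shear f_v = P/L_w = 41.1 / 27 = 1.522 kip/in (vertical).
Torsion M = P·e = 41.1 × 8.5 = 349.35 kip·in.
Critical point at (x, y) = (2.75, 6.75) from centroid. f_tx = M·y/J = 3.839 kip/in; f_ty = M·x/J = 1.564 kip/in.
Resultant f_max = √[f_tx² + (f_v + f_ty)²] = √[3.839² + (1.522 + 1.564)²] = 4.926 kip/in.
Capacity per unit length: φr_n = 0.75 × 0.6 × 60 × (0.707 × 0.25) = 4.772 kip/in.
4.926 > 4.772 → NOT adequate.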